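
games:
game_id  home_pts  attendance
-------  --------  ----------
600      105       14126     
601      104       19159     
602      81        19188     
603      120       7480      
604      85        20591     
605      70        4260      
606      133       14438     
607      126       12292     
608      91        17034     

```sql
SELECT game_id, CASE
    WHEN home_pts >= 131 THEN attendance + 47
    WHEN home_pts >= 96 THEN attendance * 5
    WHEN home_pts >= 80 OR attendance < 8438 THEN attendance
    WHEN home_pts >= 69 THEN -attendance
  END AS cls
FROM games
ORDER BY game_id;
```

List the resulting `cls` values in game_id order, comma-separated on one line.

game_id=600: home_pts >= 96 → 70630
game_id=601: home_pts >= 96 → 95795
game_id=602: home_pts >= 80 OR attendance < 8438 → 19188
game_id=603: home_pts >= 96 → 37400
game_id=604: home_pts >= 80 OR attendance < 8438 → 20591
game_id=605: home_pts >= 80 OR attendance < 8438 → 4260
game_id=606: home_pts >= 131 → 14485
game_id=607: home_pts >= 96 → 61460
game_id=608: home_pts >= 80 OR attendance < 8438 → 17034

70630, 95795, 19188, 37400, 20591, 4260, 14485, 61460, 17034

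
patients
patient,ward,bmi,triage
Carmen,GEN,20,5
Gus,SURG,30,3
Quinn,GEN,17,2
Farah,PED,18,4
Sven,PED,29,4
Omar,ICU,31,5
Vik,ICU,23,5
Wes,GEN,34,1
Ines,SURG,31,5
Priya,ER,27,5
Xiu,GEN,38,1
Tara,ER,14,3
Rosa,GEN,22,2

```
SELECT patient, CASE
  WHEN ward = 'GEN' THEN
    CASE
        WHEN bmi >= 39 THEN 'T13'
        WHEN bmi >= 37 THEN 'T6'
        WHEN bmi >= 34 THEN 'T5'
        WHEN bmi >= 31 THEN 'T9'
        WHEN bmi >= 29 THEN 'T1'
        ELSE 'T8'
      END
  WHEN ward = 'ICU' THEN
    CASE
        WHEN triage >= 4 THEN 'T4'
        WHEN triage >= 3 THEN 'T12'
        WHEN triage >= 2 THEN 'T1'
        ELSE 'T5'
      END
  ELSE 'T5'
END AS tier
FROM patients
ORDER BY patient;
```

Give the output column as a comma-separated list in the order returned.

T8, T5, T5, T5, T4, T5, T8, T8, T5, T5, T4, T5, T6

patient=Carmen: ward='GEN' → inner[ELSE] → T8
patient=Farah: ward='PED' → outer ELSE → T5
patient=Gus: ward='SURG' → outer ELSE → T5
patient=Ines: ward='SURG' → outer ELSE → T5
patient=Omar: ward='ICU' → inner[triage >= 4] → T4
patient=Priya: ward='ER' → outer ELSE → T5
patient=Quinn: ward='GEN' → inner[ELSE] → T8
patient=Rosa: ward='GEN' → inner[ELSE] → T8
patient=Sven: ward='PED' → outer ELSE → T5
patient=Tara: ward='ER' → outer ELSE → T5
patient=Vik: ward='ICU' → inner[triage >= 4] → T4
patient=Wes: ward='GEN' → inner[bmi >= 34] → T5
patient=Xiu: ward='GEN' → inner[bmi >= 37] → T6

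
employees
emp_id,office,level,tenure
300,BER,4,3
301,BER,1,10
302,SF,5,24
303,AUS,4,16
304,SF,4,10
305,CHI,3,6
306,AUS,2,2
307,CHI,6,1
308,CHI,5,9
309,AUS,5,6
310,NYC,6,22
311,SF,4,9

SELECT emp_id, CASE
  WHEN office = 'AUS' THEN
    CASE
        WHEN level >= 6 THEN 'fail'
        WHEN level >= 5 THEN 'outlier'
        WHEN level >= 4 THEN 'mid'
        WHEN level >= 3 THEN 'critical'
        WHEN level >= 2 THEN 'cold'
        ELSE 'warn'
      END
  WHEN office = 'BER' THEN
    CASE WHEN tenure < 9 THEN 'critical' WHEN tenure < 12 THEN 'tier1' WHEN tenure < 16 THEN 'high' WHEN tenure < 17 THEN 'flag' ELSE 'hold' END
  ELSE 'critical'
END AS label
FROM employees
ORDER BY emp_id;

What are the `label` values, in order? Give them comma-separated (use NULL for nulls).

critical, tier1, critical, mid, critical, critical, cold, critical, critical, outlier, critical, critical

emp_id=300: office='BER' → inner[tenure < 9] → critical
emp_id=301: office='BER' → inner[tenure < 12] → tier1
emp_id=302: office='SF' → outer ELSE → critical
emp_id=303: office='AUS' → inner[level >= 4] → mid
emp_id=304: office='SF' → outer ELSE → critical
emp_id=305: office='CHI' → outer ELSE → critical
emp_id=306: office='AUS' → inner[level >= 2] → cold
emp_id=307: office='CHI' → outer ELSE → critical
emp_id=308: office='CHI' → outer ELSE → critical
emp_id=309: office='AUS' → inner[level >= 5] → outlier
emp_id=310: office='NYC' → outer ELSE → critical
emp_id=311: office='SF' → outer ELSE → critical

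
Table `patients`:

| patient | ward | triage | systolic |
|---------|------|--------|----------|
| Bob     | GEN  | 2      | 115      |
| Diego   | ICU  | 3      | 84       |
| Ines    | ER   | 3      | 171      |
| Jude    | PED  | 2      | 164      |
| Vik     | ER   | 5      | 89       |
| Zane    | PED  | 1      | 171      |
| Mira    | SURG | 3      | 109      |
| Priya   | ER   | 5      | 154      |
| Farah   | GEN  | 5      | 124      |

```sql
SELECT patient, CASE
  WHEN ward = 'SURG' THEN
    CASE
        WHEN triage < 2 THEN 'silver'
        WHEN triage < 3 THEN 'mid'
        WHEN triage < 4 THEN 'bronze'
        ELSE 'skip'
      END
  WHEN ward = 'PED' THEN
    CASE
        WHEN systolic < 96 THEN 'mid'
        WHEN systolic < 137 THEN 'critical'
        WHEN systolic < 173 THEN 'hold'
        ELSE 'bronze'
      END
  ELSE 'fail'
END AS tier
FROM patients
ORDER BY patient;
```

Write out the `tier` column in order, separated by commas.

patient=Bob: ward='GEN' → outer ELSE → fail
patient=Diego: ward='ICU' → outer ELSE → fail
patient=Farah: ward='GEN' → outer ELSE → fail
patient=Ines: ward='ER' → outer ELSE → fail
patient=Jude: ward='PED' → inner[systolic < 173] → hold
patient=Mira: ward='SURG' → inner[triage < 4] → bronze
patient=Priya: ward='ER' → outer ELSE → fail
patient=Vik: ward='ER' → outer ELSE → fail
patient=Zane: ward='PED' → inner[systolic < 173] → hold

fail, fail, fail, fail, hold, bronze, fail, fail, hold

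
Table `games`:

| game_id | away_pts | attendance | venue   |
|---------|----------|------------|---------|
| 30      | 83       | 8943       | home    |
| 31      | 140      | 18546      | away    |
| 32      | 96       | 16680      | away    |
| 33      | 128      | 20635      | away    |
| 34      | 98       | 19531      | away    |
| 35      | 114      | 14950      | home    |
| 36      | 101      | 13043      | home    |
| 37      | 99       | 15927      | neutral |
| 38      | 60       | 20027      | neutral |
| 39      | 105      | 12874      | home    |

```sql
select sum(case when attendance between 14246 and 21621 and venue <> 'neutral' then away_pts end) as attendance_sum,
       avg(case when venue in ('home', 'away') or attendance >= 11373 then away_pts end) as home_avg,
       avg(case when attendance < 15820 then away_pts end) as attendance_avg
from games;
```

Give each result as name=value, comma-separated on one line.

[attendance_sum: attendance between 14246 and 21621 and venue <> 'neutral']
game_id=30: ✗
game_id=31: ✓ → 140
game_id=32: ✓ → 96
game_id=33: ✓ → 128
game_id=34: ✓ → 98
game_id=35: ✓ → 114
game_id=36: ✗
game_id=37: ✗
game_id=38: ✗
game_id=39: ✗
attendance_sum = 140 + 96 + 128 + 98 + 114 = 576
—
[home_avg: venue in ('home', 'away') or attendance >= 11373]
game_id=30: ✓ → 83
game_id=31: ✓ → 140
game_id=32: ✓ → 96
game_id=33: ✓ → 128
game_id=34: ✓ → 98
game_id=35: ✓ → 114
game_id=36: ✓ → 101
game_id=37: ✓ → 99
game_id=38: ✓ → 60
game_id=39: ✓ → 105
home_avg = (83 + 140 + 96 + 128 + 98 + 114 + 101 + 99 + 60 + 105) / 10 = 102.4
—
[attendance_avg: attendance < 15820]
game_id=30: ✓ → 83
game_id=31: ✗
game_id=32: ✗
game_id=33: ✗
game_id=34: ✗
game_id=35: ✓ → 114
game_id=36: ✓ → 101
game_id=37: ✗
game_id=38: ✗
game_id=39: ✓ → 105
attendance_avg = (83 + 114 + 101 + 105) / 4 = 100.75

attendance_sum=576, home_avg=102.4, attendance_avg=100.75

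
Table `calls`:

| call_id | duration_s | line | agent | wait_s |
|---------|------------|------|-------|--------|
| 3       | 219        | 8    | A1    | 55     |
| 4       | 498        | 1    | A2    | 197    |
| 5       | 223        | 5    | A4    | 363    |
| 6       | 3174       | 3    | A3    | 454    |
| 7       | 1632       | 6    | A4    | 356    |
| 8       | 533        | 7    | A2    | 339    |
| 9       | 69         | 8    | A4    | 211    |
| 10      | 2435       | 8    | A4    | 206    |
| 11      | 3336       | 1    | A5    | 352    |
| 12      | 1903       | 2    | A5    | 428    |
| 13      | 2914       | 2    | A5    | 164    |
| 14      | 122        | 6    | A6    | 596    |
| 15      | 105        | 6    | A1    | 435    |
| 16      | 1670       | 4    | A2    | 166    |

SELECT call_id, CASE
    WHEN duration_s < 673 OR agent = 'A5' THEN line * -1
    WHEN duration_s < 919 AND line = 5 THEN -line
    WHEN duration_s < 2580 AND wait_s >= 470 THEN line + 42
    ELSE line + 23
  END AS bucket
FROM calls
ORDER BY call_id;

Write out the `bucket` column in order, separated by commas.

-8, -1, -5, 26, 29, -7, -8, 31, -1, -2, -2, -6, -6, 27

call_id=3: duration_s < 673 OR agent = 'A5' → -8
call_id=4: duration_s < 673 OR agent = 'A5' → -1
call_id=5: duration_s < 673 OR agent = 'A5' → -5
call_id=6: ELSE → 26
call_id=7: ELSE → 29
call_id=8: duration_s < 673 OR agent = 'A5' → -7
call_id=9: duration_s < 673 OR agent = 'A5' → -8
call_id=10: ELSE → 31
call_id=11: duration_s < 673 OR agent = 'A5' → -1
call_id=12: duration_s < 673 OR agent = 'A5' → -2
call_id=13: duration_s < 673 OR agent = 'A5' → -2
call_id=14: duration_s < 673 OR agent = 'A5' → -6
call_id=15: duration_s < 673 OR agent = 'A5' → -6
call_id=16: ELSE → 27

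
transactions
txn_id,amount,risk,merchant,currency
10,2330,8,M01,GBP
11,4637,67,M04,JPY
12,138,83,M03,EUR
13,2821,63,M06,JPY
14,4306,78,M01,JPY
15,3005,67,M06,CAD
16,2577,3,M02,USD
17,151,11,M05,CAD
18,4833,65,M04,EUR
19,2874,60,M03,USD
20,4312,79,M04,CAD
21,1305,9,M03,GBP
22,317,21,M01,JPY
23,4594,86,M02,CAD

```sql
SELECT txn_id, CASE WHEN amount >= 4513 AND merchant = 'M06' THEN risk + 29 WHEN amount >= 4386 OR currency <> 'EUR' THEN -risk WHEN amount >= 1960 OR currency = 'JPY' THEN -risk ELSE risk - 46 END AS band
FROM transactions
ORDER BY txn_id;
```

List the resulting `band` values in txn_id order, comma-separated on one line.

txn_id=10: amount >= 4386 OR currency <> 'EUR' → -8
txn_id=11: amount >= 4386 OR currency <> 'EUR' → -67
txn_id=12: ELSE → 37
txn_id=13: amount >= 4386 OR currency <> 'EUR' → -63
txn_id=14: amount >= 4386 OR currency <> 'EUR' → -78
txn_id=15: amount >= 4386 OR currency <> 'EUR' → -67
txn_id=16: amount >= 4386 OR currency <> 'EUR' → -3
txn_id=17: amount >= 4386 OR currency <> 'EUR' → -11
txn_id=18: amount >= 4386 OR currency <> 'EUR' → -65
txn_id=19: amount >= 4386 OR currency <> 'EUR' → -60
txn_id=20: amount >= 4386 OR currency <> 'EUR' → -79
txn_id=21: amount >= 4386 OR currency <> 'EUR' → -9
txn_id=22: amount >= 4386 OR currency <> 'EUR' → -21
txn_id=23: amount >= 4386 OR currency <> 'EUR' → -86

-8, -67, 37, -63, -78, -67, -3, -11, -65, -60, -79, -9, -21, -86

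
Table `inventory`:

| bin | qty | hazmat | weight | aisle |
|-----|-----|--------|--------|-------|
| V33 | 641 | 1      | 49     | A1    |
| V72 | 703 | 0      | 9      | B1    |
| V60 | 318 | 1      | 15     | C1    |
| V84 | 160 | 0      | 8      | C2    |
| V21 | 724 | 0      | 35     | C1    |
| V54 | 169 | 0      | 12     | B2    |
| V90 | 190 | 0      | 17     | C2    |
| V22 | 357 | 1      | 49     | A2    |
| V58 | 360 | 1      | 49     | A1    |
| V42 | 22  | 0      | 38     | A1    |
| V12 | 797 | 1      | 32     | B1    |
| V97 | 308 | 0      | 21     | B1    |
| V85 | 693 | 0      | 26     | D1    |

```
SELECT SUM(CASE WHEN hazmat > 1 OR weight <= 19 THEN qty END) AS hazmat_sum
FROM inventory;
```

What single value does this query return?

1540

bin=V33: ✗
bin=V72: ✓ → 703
bin=V60: ✓ → 318
bin=V84: ✓ → 160
bin=V21: ✗
bin=V54: ✓ → 169
bin=V90: ✓ → 190
bin=V22: ✗
bin=V58: ✗
bin=V42: ✗
bin=V12: ✗
bin=V97: ✗
bin=V85: ✗
hazmat_sum = 703 + 318 + 160 + 169 + 190 = 1540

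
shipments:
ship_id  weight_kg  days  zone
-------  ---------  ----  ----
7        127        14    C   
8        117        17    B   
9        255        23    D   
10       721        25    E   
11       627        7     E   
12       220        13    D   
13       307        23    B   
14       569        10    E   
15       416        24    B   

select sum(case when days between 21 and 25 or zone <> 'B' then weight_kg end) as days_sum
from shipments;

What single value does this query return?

3242

ship_id=7: ✓ → 127
ship_id=8: ✗
ship_id=9: ✓ → 255
ship_id=10: ✓ → 721
ship_id=11: ✓ → 627
ship_id=12: ✓ → 220
ship_id=13: ✓ → 307
ship_id=14: ✓ → 569
ship_id=15: ✓ → 416
days_sum = 127 + 255 + 721 + 627 + 220 + 307 + 569 + 416 = 3242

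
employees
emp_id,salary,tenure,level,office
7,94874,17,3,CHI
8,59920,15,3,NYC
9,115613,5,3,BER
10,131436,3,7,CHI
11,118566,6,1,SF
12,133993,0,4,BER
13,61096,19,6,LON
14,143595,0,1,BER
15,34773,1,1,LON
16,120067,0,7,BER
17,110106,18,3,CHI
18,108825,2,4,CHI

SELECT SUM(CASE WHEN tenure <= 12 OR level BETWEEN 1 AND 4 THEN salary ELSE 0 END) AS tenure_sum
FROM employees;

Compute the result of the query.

emp_id=7: ✓ → 94874
emp_id=8: ✓ → 59920
emp_id=9: ✓ → 115613
emp_id=10: ✓ → 131436
emp_id=11: ✓ → 118566
emp_id=12: ✓ → 133993
emp_id=13: ✗
emp_id=14: ✓ → 143595
emp_id=15: ✓ → 34773
emp_id=16: ✓ → 120067
emp_id=17: ✓ → 110106
emp_id=18: ✓ → 108825
tenure_sum = 94874 + 59920 + 115613 + 131436 + 118566 + 133993 + 143595 + 34773 + 120067 + 110106 + 108825 = 1171768

1171768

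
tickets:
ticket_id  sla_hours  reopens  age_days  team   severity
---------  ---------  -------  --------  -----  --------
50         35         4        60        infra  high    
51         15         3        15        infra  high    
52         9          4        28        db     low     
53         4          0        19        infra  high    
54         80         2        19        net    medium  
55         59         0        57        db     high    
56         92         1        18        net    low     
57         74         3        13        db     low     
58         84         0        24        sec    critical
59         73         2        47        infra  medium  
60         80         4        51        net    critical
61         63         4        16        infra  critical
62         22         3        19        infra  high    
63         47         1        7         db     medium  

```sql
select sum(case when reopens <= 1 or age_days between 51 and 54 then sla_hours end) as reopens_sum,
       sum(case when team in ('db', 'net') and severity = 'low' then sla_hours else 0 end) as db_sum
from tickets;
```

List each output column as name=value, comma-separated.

reopens_sum=366, db_sum=175

[reopens_sum: reopens <= 1 or age_days between 51 and 54]
ticket_id=50: ✗
ticket_id=51: ✗
ticket_id=52: ✗
ticket_id=53: ✓ → 4
ticket_id=54: ✗
ticket_id=55: ✓ → 59
ticket_id=56: ✓ → 92
ticket_id=57: ✗
ticket_id=58: ✓ → 84
ticket_id=59: ✗
ticket_id=60: ✓ → 80
ticket_id=61: ✗
ticket_id=62: ✗
ticket_id=63: ✓ → 47
reopens_sum = 4 + 59 + 92 + 84 + 80 + 47 = 366
—
[db_sum: team in ('db', 'net') and severity = 'low']
ticket_id=50: ✗
ticket_id=51: ✗
ticket_id=52: ✓ → 9
ticket_id=53: ✗
ticket_id=54: ✗
ticket_id=55: ✗
ticket_id=56: ✓ → 92
ticket_id=57: ✓ → 74
ticket_id=58: ✗
ticket_id=59: ✗
ticket_id=60: ✗
ticket_id=61: ✗
ticket_id=62: ✗
ticket_id=63: ✗
db_sum = 9 + 92 + 74 = 175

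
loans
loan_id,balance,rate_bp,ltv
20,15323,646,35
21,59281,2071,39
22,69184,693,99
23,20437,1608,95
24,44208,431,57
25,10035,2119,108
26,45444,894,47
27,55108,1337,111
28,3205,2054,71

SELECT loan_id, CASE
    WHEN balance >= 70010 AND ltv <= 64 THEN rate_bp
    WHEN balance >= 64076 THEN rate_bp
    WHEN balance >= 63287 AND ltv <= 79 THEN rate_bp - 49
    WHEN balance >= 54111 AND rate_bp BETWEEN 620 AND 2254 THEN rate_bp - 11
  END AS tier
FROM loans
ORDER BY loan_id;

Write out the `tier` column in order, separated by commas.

NULL, 2060, 693, NULL, NULL, NULL, NULL, 1326, NULL

loan_id=20: (no match → NULL) → NULL
loan_id=21: balance >= 54111 AND rate_bp BETWEEN 620 AND 2254 → 2060
loan_id=22: balance >= 64076 → 693
loan_id=23: (no match → NULL) → NULL
loan_id=24: (no match → NULL) → NULL
loan_id=25: (no match → NULL) → NULL
loan_id=26: (no match → NULL) → NULL
loan_id=27: balance >= 54111 AND rate_bp BETWEEN 620 AND 2254 → 1326
loan_id=28: (no match → NULL) → NULL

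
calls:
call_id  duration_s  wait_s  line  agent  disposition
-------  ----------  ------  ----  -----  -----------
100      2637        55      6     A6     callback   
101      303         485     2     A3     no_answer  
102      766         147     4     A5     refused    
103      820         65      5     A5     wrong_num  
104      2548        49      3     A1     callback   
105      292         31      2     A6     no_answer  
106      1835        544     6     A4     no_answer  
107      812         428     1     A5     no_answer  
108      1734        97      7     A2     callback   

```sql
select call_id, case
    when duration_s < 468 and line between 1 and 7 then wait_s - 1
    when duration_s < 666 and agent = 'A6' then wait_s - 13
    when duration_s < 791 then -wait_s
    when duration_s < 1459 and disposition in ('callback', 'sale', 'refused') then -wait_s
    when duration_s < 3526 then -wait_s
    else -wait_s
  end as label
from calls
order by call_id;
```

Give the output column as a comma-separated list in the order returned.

call_id=100: duration_s < 3526 → -55
call_id=101: duration_s < 468 and line between 1 and 7 → 484
call_id=102: duration_s < 791 → -147
call_id=103: duration_s < 3526 → -65
call_id=104: duration_s < 3526 → -49
call_id=105: duration_s < 468 and line between 1 and 7 → 30
call_id=106: duration_s < 3526 → -544
call_id=107: duration_s < 3526 → -428
call_id=108: duration_s < 3526 → -97

-55, 484, -147, -65, -49, 30, -544, -428, -97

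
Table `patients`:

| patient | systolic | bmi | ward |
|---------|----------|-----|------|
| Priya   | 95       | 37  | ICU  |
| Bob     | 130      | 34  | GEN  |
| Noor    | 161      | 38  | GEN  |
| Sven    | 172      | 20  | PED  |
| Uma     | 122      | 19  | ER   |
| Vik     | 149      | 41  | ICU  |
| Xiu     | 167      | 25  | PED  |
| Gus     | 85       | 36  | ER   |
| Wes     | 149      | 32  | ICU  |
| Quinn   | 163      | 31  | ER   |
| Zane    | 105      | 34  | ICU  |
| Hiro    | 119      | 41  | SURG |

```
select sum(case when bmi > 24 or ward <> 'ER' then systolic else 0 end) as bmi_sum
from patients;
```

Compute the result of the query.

patient=Priya: ✓ → 95
patient=Bob: ✓ → 130
patient=Noor: ✓ → 161
patient=Sven: ✓ → 172
patient=Uma: ✗
patient=Vik: ✓ → 149
patient=Xiu: ✓ → 167
patient=Gus: ✓ → 85
patient=Wes: ✓ → 149
patient=Quinn: ✓ → 163
patient=Zane: ✓ → 105
patient=Hiro: ✓ → 119
bmi_sum = 95 + 130 + 161 + 172 + 149 + 167 + 85 + 149 + 163 + 105 + 119 = 1495

1495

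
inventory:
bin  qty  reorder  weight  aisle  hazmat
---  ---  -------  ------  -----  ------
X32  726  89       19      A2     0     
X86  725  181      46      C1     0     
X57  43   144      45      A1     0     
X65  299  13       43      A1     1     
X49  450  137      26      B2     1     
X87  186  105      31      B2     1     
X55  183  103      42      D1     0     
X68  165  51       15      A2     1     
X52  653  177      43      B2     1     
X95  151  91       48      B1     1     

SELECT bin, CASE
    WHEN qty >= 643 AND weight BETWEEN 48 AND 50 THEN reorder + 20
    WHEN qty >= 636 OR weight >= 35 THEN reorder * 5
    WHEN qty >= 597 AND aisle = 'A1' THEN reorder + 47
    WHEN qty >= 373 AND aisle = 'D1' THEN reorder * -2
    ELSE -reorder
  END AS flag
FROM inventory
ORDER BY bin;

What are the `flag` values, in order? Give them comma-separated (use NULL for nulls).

445, -137, 885, 515, 720, 65, -51, 905, -105, 455

bin=X32: qty >= 636 OR weight >= 35 → 445
bin=X49: ELSE → -137
bin=X52: qty >= 636 OR weight >= 35 → 885
bin=X55: qty >= 636 OR weight >= 35 → 515
bin=X57: qty >= 636 OR weight >= 35 → 720
bin=X65: qty >= 636 OR weight >= 35 → 65
bin=X68: ELSE → -51
bin=X86: qty >= 636 OR weight >= 35 → 905
bin=X87: ELSE → -105
bin=X95: qty >= 636 OR weight >= 35 → 455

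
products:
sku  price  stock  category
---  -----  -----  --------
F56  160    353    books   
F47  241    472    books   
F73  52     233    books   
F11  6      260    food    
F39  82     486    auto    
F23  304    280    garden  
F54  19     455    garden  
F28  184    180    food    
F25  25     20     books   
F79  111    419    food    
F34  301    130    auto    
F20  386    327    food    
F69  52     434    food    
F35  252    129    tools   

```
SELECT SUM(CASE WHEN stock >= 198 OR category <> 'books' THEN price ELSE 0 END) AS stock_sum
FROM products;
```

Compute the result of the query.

sku=F56: ✓ → 160
sku=F47: ✓ → 241
sku=F73: ✓ → 52
sku=F11: ✓ → 6
sku=F39: ✓ → 82
sku=F23: ✓ → 304
sku=F54: ✓ → 19
sku=F28: ✓ → 184
sku=F25: ✗
sku=F79: ✓ → 111
sku=F34: ✓ → 301
sku=F20: ✓ → 386
sku=F69: ✓ → 52
sku=F35: ✓ → 252
stock_sum = 160 + 241 + 52 + 6 + 82 + 304 + 19 + 184 + 111 + 301 + 386 + 52 + 252 = 2150

2150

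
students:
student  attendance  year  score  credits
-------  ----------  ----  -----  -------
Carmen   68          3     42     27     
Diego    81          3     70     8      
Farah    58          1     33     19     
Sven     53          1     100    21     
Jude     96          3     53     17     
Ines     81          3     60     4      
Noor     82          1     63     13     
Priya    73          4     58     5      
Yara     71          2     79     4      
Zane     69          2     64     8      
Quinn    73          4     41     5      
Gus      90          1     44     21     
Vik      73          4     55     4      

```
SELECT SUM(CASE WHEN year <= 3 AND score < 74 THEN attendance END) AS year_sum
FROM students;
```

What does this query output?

student=Carmen: ✓ → 68
student=Diego: ✓ → 81
student=Farah: ✓ → 58
student=Sven: ✗
student=Jude: ✓ → 96
student=Ines: ✓ → 81
student=Noor: ✓ → 82
student=Priya: ✗
student=Yara: ✗
student=Zane: ✓ → 69
student=Quinn: ✗
student=Gus: ✓ → 90
student=Vik: ✗
year_sum = 68 + 81 + 58 + 96 + 81 + 82 + 69 + 90 = 625

625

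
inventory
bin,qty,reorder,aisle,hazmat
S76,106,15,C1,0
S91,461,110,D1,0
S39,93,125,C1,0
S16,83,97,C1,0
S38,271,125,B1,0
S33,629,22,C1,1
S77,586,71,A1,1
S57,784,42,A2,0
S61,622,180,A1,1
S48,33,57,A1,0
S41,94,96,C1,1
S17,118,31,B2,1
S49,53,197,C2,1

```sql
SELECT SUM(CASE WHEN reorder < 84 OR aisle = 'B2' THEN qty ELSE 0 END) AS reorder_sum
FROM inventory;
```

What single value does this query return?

2256

bin=S76: ✓ → 106
bin=S91: ✗
bin=S39: ✗
bin=S16: ✗
bin=S38: ✗
bin=S33: ✓ → 629
bin=S77: ✓ → 586
bin=S57: ✓ → 784
bin=S61: ✗
bin=S48: ✓ → 33
bin=S41: ✗
bin=S17: ✓ → 118
bin=S49: ✗
reorder_sum = 106 + 629 + 586 + 784 + 33 + 118 = 2256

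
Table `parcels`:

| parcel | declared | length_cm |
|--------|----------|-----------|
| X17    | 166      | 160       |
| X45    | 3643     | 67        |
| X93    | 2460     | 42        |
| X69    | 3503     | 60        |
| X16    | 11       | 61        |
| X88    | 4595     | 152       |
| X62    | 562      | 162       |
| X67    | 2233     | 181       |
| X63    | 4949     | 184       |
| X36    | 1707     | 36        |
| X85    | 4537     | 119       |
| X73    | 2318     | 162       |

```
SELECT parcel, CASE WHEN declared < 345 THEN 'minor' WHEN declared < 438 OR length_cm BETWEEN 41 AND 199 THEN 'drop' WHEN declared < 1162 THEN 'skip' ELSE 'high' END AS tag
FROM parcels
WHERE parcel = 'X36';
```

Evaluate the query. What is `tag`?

parcel = X36: declared=1707, length_cm=36.
declared < 345 → false
declared < 438 OR length_cm BETWEEN 41 AND 199 → false
declared < 1162 → false
No prior WHEN matched → ELSE → high

high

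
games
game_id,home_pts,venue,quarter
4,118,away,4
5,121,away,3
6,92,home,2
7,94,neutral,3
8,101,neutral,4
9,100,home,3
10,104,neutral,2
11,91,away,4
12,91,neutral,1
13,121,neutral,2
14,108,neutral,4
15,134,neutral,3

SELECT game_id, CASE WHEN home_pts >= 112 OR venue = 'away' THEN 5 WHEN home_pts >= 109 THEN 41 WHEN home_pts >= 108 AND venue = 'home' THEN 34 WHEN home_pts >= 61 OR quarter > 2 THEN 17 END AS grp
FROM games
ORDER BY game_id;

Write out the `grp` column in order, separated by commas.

game_id=4: home_pts >= 112 OR venue = 'away' → 5
game_id=5: home_pts >= 112 OR venue = 'away' → 5
game_id=6: home_pts >= 61 OR quarter > 2 → 17
game_id=7: home_pts >= 61 OR quarter > 2 → 17
game_id=8: home_pts >= 61 OR quarter > 2 → 17
game_id=9: home_pts >= 61 OR quarter > 2 → 17
game_id=10: home_pts >= 61 OR quarter > 2 → 17
game_id=11: home_pts >= 112 OR venue = 'away' → 5
game_id=12: home_pts >= 61 OR quarter > 2 → 17
game_id=13: home_pts >= 112 OR venue = 'away' → 5
game_id=14: home_pts >= 61 OR quarter > 2 → 17
game_id=15: home_pts >= 112 OR venue = 'away' → 5

5, 5, 17, 17, 17, 17, 17, 5, 17, 5, 17, 5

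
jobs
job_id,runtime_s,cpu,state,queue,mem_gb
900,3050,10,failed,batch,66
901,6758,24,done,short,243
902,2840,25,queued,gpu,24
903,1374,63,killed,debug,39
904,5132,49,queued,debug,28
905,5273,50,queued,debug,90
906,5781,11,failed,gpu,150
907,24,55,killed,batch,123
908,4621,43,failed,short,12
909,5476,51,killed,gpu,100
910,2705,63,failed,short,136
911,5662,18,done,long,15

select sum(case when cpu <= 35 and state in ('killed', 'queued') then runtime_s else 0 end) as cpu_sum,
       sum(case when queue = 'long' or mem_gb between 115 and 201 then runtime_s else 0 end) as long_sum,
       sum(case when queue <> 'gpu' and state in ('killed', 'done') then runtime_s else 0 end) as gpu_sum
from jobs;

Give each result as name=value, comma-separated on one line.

[cpu_sum: cpu <= 35 and state in ('killed', 'queued')]
job_id=900: ✗
job_id=901: ✗
job_id=902: ✓ → 2840
job_id=903: ✗
job_id=904: ✗
job_id=905: ✗
job_id=906: ✗
job_id=907: ✗
job_id=908: ✗
job_id=909: ✗
job_id=910: ✗
job_id=911: ✗
cpu_sum = 2840
—
[long_sum: queue = 'long' or mem_gb between 115 and 201]
job_id=900: ✗
job_id=901: ✗
job_id=902: ✗
job_id=903: ✗
job_id=904: ✗
job_id=905: ✗
job_id=906: ✓ → 5781
job_id=907: ✓ → 24
job_id=908: ✗
job_id=909: ✗
job_id=910: ✓ → 2705
job_id=911: ✓ → 5662
long_sum = 5781 + 24 + 2705 + 5662 = 14172
—
[gpu_sum: queue <> 'gpu' and state in ('killed', 'done')]
job_id=900: ✗
job_id=901: ✓ → 6758
job_id=902: ✗
job_id=903: ✓ → 1374
job_id=904: ✗
job_id=905: ✗
job_id=906: ✗
job_id=907: ✓ → 24
job_id=908: ✗
job_id=909: ✗
job_id=910: ✗
job_id=911: ✓ → 5662
gpu_sum = 6758 + 1374 + 24 + 5662 = 13818

cpu_sum=2840, long_sum=14172, gpu_sum=13818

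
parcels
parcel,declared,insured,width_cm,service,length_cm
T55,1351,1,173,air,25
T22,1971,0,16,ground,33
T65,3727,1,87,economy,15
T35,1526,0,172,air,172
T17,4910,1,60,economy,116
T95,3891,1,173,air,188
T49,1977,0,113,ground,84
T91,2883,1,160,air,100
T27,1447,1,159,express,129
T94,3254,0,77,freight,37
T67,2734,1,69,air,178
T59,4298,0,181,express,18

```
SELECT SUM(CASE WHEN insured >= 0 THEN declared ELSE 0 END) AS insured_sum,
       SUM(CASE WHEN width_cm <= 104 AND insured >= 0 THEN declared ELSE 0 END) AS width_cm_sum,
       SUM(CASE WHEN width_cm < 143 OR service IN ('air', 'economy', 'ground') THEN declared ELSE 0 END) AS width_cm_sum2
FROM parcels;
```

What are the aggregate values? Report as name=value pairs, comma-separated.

insured_sum=33969, width_cm_sum=16596, width_cm_sum2=28224

[insured_sum: insured >= 0]
parcel=T55: ✓ → 1351
parcel=T22: ✓ → 1971
parcel=T65: ✓ → 3727
parcel=T35: ✓ → 1526
parcel=T17: ✓ → 4910
parcel=T95: ✓ → 3891
parcel=T49: ✓ → 1977
parcel=T91: ✓ → 2883
parcel=T27: ✓ → 1447
parcel=T94: ✓ → 3254
parcel=T67: ✓ → 2734
parcel=T59: ✓ → 4298
insured_sum = 1351 + 1971 + 3727 + 1526 + 4910 + 3891 + 1977 + 2883 + 1447 + 3254 + 2734 + 4298 = 33969
—
[width_cm_sum: width_cm <= 104 AND insured >= 0]
parcel=T55: ✗
parcel=T22: ✓ → 1971
parcel=T65: ✓ → 3727
parcel=T35: ✗
parcel=T17: ✓ → 4910
parcel=T95: ✗
parcel=T49: ✗
parcel=T91: ✗
parcel=T27: ✗
parcel=T94: ✓ → 3254
parcel=T67: ✓ → 2734
parcel=T59: ✗
width_cm_sum = 1971 + 3727 + 4910 + 3254 + 2734 = 16596
—
[width_cm_sum2: width_cm < 143 OR service IN ('air', 'economy', 'ground')]
parcel=T55: ✓ → 1351
parcel=T22: ✓ → 1971
parcel=T65: ✓ → 3727
parcel=T35: ✓ → 1526
parcel=T17: ✓ → 4910
parcel=T95: ✓ → 3891
parcel=T49: ✓ → 1977
parcel=T91: ✓ → 2883
parcel=T27: ✗
parcel=T94: ✓ → 3254
parcel=T67: ✓ → 2734
parcel=T59: ✗
width_cm_sum2 = 1351 + 1971 + 3727 + 1526 + 4910 + 3891 + 1977 + 2883 + 3254 + 2734 = 28224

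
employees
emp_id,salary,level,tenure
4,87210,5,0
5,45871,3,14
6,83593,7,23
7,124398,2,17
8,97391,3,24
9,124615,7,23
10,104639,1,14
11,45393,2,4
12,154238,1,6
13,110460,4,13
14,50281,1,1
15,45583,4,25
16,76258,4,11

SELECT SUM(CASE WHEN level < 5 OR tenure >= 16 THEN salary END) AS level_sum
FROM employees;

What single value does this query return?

1062720

emp_id=4: ✗
emp_id=5: ✓ → 45871
emp_id=6: ✓ → 83593
emp_id=7: ✓ → 124398
emp_id=8: ✓ → 97391
emp_id=9: ✓ → 124615
emp_id=10: ✓ → 104639
emp_id=11: ✓ → 45393
emp_id=12: ✓ → 154238
emp_id=13: ✓ → 110460
emp_id=14: ✓ → 50281
emp_id=15: ✓ → 45583
emp_id=16: ✓ → 76258
level_sum = 45871 + 83593 + 124398 + 97391 + 124615 + 104639 + 45393 + 154238 + 110460 + 50281 + 45583 + 76258 = 1062720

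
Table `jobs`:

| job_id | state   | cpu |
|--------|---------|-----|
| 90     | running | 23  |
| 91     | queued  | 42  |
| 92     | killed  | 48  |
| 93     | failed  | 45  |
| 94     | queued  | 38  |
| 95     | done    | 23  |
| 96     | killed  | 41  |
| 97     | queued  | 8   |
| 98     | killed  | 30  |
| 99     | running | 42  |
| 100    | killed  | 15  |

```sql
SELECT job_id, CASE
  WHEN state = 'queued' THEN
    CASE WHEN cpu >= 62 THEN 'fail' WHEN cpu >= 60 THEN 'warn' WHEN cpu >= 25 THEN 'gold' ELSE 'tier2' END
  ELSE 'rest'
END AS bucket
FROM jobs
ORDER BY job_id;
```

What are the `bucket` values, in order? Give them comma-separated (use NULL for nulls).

rest, gold, rest, rest, gold, rest, rest, tier2, rest, rest, rest

job_id=90: state='running' → outer ELSE → rest
job_id=91: state='queued' → inner[cpu >= 25] → gold
job_id=92: state='killed' → outer ELSE → rest
job_id=93: state='failed' → outer ELSE → rest
job_id=94: state='queued' → inner[cpu >= 25] → gold
job_id=95: state='done' → outer ELSE → rest
job_id=96: state='killed' → outer ELSE → rest
job_id=97: state='queued' → inner[ELSE] → tier2
job_id=98: state='killed' → outer ELSE → rest
job_id=99: state='running' → outer ELSE → rest
job_id=100: state='killed' → outer ELSE → rest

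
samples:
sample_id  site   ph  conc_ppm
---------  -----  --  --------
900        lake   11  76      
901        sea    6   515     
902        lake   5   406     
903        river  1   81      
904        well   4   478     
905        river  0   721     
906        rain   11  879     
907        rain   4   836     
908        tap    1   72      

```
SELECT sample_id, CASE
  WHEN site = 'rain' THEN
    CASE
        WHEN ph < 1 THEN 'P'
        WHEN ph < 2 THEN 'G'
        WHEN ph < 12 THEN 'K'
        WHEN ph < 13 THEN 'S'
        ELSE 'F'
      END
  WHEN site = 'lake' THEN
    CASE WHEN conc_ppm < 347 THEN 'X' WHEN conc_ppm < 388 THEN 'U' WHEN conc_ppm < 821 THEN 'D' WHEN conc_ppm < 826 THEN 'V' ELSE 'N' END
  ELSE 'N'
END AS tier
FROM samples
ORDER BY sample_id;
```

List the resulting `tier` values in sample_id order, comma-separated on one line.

sample_id=900: site='lake' → inner[conc_ppm < 347] → X
sample_id=901: site='sea' → outer ELSE → N
sample_id=902: site='lake' → inner[conc_ppm < 821] → D
sample_id=903: site='river' → outer ELSE → N
sample_id=904: site='well' → outer ELSE → N
sample_id=905: site='river' → outer ELSE → N
sample_id=906: site='rain' → inner[ph < 12] → K
sample_id=907: site='rain' → inner[ph < 12] → K
sample_id=908: site='tap' → outer ELSE → N

X, N, D, N, N, N, K, K, N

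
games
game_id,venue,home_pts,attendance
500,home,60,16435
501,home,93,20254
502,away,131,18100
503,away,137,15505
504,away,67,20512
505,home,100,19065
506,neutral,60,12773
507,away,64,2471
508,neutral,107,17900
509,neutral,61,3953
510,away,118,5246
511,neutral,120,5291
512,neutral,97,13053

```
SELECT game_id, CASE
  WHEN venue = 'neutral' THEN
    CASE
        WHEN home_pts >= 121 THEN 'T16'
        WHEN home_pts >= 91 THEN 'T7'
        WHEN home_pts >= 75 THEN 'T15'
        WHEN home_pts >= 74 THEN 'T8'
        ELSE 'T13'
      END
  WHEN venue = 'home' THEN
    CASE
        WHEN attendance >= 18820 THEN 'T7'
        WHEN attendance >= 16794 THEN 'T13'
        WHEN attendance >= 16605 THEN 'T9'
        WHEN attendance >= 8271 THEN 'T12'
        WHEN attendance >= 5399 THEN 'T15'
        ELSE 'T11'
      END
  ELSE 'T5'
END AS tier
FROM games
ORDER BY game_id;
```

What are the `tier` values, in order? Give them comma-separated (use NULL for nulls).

T12, T7, T5, T5, T5, T7, T13, T5, T7, T13, T5, T7, T7

game_id=500: venue='home' → inner[attendance >= 8271] → T12
game_id=501: venue='home' → inner[attendance >= 18820] → T7
game_id=502: venue='away' → outer ELSE → T5
game_id=503: venue='away' → outer ELSE → T5
game_id=504: venue='away' → outer ELSE → T5
game_id=505: venue='home' → inner[attendance >= 18820] → T7
game_id=506: venue='neutral' → inner[ELSE] → T13
game_id=507: venue='away' → outer ELSE → T5
game_id=508: venue='neutral' → inner[home_pts >= 91] → T7
game_id=509: venue='neutral' → inner[ELSE] → T13
game_id=510: venue='away' → outer ELSE → T5
game_id=511: venue='neutral' → inner[home_pts >= 91] → T7
game_id=512: venue='neutral' → inner[home_pts >= 91] → T7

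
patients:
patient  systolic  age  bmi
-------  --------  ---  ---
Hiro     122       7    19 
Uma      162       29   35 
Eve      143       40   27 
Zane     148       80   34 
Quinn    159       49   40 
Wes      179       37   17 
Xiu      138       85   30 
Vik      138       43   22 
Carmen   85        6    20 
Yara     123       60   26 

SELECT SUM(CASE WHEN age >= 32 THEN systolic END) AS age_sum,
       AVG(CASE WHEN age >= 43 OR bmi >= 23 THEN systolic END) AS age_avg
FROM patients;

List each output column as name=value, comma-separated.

age_sum=1028, age_avg=144.4285714286

[age_sum: age >= 32]
patient=Hiro: ✗
patient=Uma: ✗
patient=Eve: ✓ → 143
patient=Zane: ✓ → 148
patient=Quinn: ✓ → 159
patient=Wes: ✓ → 179
patient=Xiu: ✓ → 138
patient=Vik: ✓ → 138
patient=Carmen: ✗
patient=Yara: ✓ → 123
age_sum = 143 + 148 + 159 + 179 + 138 + 138 + 123 = 1028
—
[age_avg: age >= 43 OR bmi >= 23]
patient=Hiro: ✗
patient=Uma: ✓ → 162
patient=Eve: ✓ → 143
patient=Zane: ✓ → 148
patient=Quinn: ✓ → 159
patient=Wes: ✗
patient=Xiu: ✓ → 138
patient=Vik: ✓ → 138
patient=Carmen: ✗
patient=Yara: ✓ → 123
age_avg = (162 + 143 + 148 + 159 + 138 + 138 + 123) / 7 = 144.4285714286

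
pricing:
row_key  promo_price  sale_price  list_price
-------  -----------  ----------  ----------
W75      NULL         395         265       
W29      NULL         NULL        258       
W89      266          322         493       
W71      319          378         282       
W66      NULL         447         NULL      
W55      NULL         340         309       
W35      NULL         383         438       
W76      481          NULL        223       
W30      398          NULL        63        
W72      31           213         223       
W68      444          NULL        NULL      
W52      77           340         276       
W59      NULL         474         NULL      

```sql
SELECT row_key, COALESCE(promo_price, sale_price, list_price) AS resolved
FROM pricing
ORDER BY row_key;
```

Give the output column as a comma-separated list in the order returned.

258, 398, 383, 77, 340, 474, 447, 444, 319, 31, 395, 481, 266

row_key=W29: promo_price=NULL, sale_price=NULL, list_price=258 → 258
row_key=W30: promo_price=398 → 398
row_key=W35: promo_price=NULL, sale_price=383 → 383
row_key=W52: promo_price=77 → 77
row_key=W55: promo_price=NULL, sale_price=340 → 340
row_key=W59: promo_price=NULL, sale_price=474 → 474
row_key=W66: promo_price=NULL, sale_price=447 → 447
row_key=W68: promo_price=444 → 444
row_key=W71: promo_price=319 → 319
row_key=W72: promo_price=31 → 31
row_key=W75: promo_price=NULL, sale_price=395 → 395
row_key=W76: promo_price=481 → 481
row_key=W89: promo_price=266 → 266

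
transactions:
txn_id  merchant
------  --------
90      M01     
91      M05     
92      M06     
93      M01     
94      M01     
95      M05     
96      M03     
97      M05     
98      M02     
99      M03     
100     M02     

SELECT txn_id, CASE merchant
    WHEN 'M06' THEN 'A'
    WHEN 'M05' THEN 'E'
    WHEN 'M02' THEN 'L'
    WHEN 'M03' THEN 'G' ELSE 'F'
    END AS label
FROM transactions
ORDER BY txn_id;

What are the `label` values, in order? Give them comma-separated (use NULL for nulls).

F, E, A, F, F, E, G, E, L, G, L

txn_id=90: ELSE → F
txn_id=91: merchant='M05' → E
txn_id=92: merchant='M06' → A
txn_id=93: ELSE → F
txn_id=94: ELSE → F
txn_id=95: merchant='M05' → E
txn_id=96: merchant='M03' → G
txn_id=97: merchant='M05' → E
txn_id=98: merchant='M02' → L
txn_id=99: merchant='M03' → G
txn_id=100: merchant='M02' → L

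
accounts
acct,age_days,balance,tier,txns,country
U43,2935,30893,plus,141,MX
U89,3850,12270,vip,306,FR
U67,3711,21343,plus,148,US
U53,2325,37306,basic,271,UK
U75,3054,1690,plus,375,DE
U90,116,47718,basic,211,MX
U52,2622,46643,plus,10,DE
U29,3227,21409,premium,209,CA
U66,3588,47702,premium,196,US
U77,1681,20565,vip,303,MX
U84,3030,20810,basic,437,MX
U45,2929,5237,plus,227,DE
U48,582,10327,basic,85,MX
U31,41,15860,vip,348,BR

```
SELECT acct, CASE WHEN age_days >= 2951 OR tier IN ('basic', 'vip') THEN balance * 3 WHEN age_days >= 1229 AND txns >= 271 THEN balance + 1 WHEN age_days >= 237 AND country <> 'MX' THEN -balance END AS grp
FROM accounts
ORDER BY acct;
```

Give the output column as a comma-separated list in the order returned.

acct=U29: age_days >= 2951 OR tier IN ('basic', 'vip') → 64227
acct=U31: age_days >= 2951 OR tier IN ('basic', 'vip') → 47580
acct=U43: (no match → NULL) → NULL
acct=U45: age_days >= 237 AND country <> 'MX' → -5237
acct=U48: age_days >= 2951 OR tier IN ('basic', 'vip') → 30981
acct=U52: age_days >= 237 AND country <> 'MX' → -46643
acct=U53: age_days >= 2951 OR tier IN ('basic', 'vip') → 111918
acct=U66: age_days >= 2951 OR tier IN ('basic', 'vip') → 143106
acct=U67: age_days >= 2951 OR tier IN ('basic', 'vip') → 64029
acct=U75: age_days >= 2951 OR tier IN ('basic', 'vip') → 5070
acct=U77: age_days >= 2951 OR tier IN ('basic', 'vip') → 61695
acct=U84: age_days >= 2951 OR tier IN ('basic', 'vip') → 62430
acct=U89: age_days >= 2951 OR tier IN ('basic', 'vip') → 36810
acct=U90: age_days >= 2951 OR tier IN ('basic', 'vip') → 143154

64227, 47580, NULL, -5237, 30981, -46643, 111918, 143106, 64029, 5070, 61695, 62430, 36810, 143154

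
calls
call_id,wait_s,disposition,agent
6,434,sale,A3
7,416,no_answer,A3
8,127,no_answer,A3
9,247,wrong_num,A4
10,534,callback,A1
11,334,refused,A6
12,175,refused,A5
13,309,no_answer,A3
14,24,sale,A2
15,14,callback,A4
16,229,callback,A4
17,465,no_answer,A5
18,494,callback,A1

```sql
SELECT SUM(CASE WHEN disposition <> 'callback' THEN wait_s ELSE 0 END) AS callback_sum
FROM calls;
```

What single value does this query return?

call_id=6: ✓ → 434
call_id=7: ✓ → 416
call_id=8: ✓ → 127
call_id=9: ✓ → 247
call_id=10: ✗
call_id=11: ✓ → 334
call_id=12: ✓ → 175
call_id=13: ✓ → 309
call_id=14: ✓ → 24
call_id=15: ✗
call_id=16: ✗
call_id=17: ✓ → 465
call_id=18: ✗
callback_sum = 434 + 416 + 127 + 247 + 334 + 175 + 309 + 24 + 465 = 2531

2531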